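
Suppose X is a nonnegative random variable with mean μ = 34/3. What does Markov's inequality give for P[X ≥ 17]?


μ = E[X] = 34/3, a = 17.
Markov: P[X ≥ 17] ≤ μ/a = (34/3)/17 = 2/3.
Numerically: ≈ 0.66667.
(Since a = 17 > μ = 11.33333, the bound 2/3 is < 1 and informative.)

P[X ≥ 17] ≤ 2/3 ≈ 0.66667.


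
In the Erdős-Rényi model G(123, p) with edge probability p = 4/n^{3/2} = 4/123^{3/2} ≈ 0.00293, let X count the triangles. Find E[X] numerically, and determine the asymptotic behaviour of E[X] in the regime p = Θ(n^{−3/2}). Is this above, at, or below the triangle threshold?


Number of potential triangles: C(123, 3) = 302621.
Each occurs with probability p³ ≈ (0.00293)³ ≈ 2.52120e-08.
By linearity: E[X] = C(123, 3)·p³ ≈ 302621 · 2.52120e-08 ≈ 0.008.
Since α = 3/2 > 1, p = c/n^{3/2} = o(1/n) is below the triangle threshold p ~ 1/n. Asymptotically E[X] ~ (c³/6)·n^{3(1−α)} = (4³/6)·n^{-1.5} → 0, so by Markov's inequality G has no triangles w.h.p.

E[X] ≈ 0.008; in regime p = Θ(1/n^{3/2}) E[X] tends to 0 (below the triangle threshold p ~ 1/n).


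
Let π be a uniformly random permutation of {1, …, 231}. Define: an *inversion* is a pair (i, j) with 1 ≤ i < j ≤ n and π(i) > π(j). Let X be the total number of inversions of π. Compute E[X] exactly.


Write X = Σ X_I over the C(231, 2) = 26565 pairs i < j, with X_I the indicator of one inversion.
There are 26565 indicators.
For each fixed pair i < j, the values π(i) and π(j) are two distinct elements of {1, …, 231} in uniformly random order; by symmetry P[π(i) > π(j)] = 1/2.
By linearity: E[X] = 26565 · (1/2) = C(231, 2) · (1/2) = 26565/2 = 26565/2 ≈ 13282.500000.

E[X] = 26565/2 = 13282.500000.


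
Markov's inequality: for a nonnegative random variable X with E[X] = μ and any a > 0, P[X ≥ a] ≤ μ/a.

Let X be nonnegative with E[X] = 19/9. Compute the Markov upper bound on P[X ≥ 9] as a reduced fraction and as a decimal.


μ = E[X] = 19/9, a = 9.
Markov: P[X ≥ 9] ≤ μ/a = (19/9)/9 = 19/81.
Numerically: ≈ 0.2346.
(Since a = 9 > μ = 2.1111, the bound 19/81 is < 1 and informative.)

P[X ≥ 9] ≤ 19/81 ≈ 0.2346.


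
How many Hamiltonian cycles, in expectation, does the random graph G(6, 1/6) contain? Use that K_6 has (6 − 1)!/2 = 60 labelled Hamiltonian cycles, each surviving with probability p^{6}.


K_6 has (6 − 1)!/2 = 60 labelled Hamiltonian cycles.
For each such Hamiltonian cycle H, let X_H = 1 if all 6 edges of H are present in G. Then P[X_H = 1] = p^{6} = (1/6)^{6} = 1/46656.
By linearity: E[X] = Σ_H E[X_H] = 60 · p^{6} = 60 · 1/46656 = 5/3888.
Numerically: E[X] ≈ 0.00128601.

E[X] = 60 · (1/6)^{6} = 5/3888 ≈ 0.00128601.


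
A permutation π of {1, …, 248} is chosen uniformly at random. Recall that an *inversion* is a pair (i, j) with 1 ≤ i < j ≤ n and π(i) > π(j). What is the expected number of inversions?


Write X = Σ X_I over the C(248, 2) = 30628 pairs i < j, with X_I the indicator of one inversion.
There are 30628 indicators.
For each fixed pair i < j, the values π(i) and π(j) are two distinct elements of {1, …, 248} in uniformly random order; by symmetry P[π(i) > π(j)] = 1/2.
By linearity: E[X] = 30628 · (1/2) = C(248, 2) · (1/2) = 30628/2 = 15314 ≈ 15314.00000.

E[X] = 15314 = 15314.00000.


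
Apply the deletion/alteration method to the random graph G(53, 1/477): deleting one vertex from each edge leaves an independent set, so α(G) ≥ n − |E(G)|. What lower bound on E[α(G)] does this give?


E[|E(G)|] = C(53, 2)·p = 1378 · (1/477) = 26/9.
E[α(G)] ≥ n − E[|E(G)|] = 53 − 26/9 = 451/9.
Numerically: ≈ 50.1111.
(This is only a lower bound; the true E[α(G)] may be larger.)

E[α(G)] ≥ 451/9 ≈ 50.1111.


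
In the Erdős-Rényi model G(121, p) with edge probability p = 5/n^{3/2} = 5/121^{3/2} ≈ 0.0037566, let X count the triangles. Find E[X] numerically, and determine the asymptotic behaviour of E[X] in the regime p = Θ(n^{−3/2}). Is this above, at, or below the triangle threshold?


Number of potential triangles: C(121, 3) = 287980.
Each occurs with probability p³ ≈ (0.0037566)³ ≈ 5.3012202e-08.
By linearity: E[X] = C(121, 3)·p³ ≈ 287980 · 5.3012202e-08 ≈ 0.01527.
Since α = 3/2 > 1, p = c/n^{3/2} = o(1/n) is below the triangle threshold p ~ 1/n. Asymptotically E[X] ~ (c³/6)·n^{3(1−α)} = (5³/6)·n^{-1.5} → 0, so by Markov's inequality G has no triangles w.h.p.

E[X] ≈ 0.01527; in regime p = Θ(1/n^{3/2}) E[X] tends to 0 (below the triangle threshold p ~ 1/n).


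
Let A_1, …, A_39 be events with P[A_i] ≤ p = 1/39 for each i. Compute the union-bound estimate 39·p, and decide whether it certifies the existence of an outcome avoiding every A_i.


Union bound: P[∪_{i=1}^{39} A_i] ≤ Σ_i P[A_i] ≤ 39·p = 39·(1/39) = 1.
Numerically: 1 ≈ 1.0000.
Is 1 < 1? NO.
Since the bound 1 is ≥ 1, the union bound is uninformative here; it does NOT by itself certify existence.

39·p = 1 ≈ 1.0000; existence NOT certified by the union bound.


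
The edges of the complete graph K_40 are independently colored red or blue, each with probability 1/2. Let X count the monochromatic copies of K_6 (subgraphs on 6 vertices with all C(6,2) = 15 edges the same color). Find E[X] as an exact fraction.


Let X = Σ_S X_S over the C(40, 6) = 3838380 subsets S of size 6, where X_S = 1 if the K_6 on S is monochromatic.
For a fixed S, the K_6 on S has C(6, 2) = 15 edges. P[all 15 edges red] = (1/2)^15, and likewise for blue, so P[monochromatic] = 2·(1/2)^15 = 2^{1 − 15} = 1/16384.
By linearity of expectation: E[X] = C(40, 6) · 2^{1 − 15} = 3838380 · 1/16384 = 959595/4096.
Numerically: E[X] ≈ 234.27612.

E[X] = C(40,6)·2^(1−C(6,2)) = 959595/4096 ≈ 234.27612.


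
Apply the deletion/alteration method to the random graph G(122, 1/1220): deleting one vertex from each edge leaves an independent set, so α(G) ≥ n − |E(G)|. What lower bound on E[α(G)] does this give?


E[|E(G)|] = C(122, 2)·p = 7381 · (1/1220) = 121/20.
E[α(G)] ≥ n − E[|E(G)|] = 122 − 121/20 = 2319/20.
Numerically: ≈ 115.950000.
(This is only a lower bound; the true E[α(G)] may be larger.)

E[α(G)] ≥ 2319/20 ≈ 115.950000.


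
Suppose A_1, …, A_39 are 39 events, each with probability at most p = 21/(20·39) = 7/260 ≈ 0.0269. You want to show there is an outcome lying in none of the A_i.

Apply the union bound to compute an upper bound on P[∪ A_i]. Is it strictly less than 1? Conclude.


Union bound: P[∪_{i=1}^{39} A_i] ≤ Σ_i P[A_i] ≤ 39·p = 39·(7/260) = 21/20.
Numerically: 21/20 ≈ 1.0500.
Is 21/20 < 1? NO.
Since the bound 21/20 is ≥ 1, the union bound is uninformative here; it does NOT by itself certify existence.

39·p = 21/20 ≈ 1.0500; existence NOT certified by the union bound.


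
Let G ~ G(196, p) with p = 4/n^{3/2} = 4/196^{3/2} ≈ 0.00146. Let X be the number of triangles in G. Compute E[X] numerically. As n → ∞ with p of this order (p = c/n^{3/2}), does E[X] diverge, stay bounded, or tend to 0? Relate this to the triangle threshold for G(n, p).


Number of potential triangles: C(196, 3) = 1235780.
Each occurs with probability p³ ≈ (0.00146)³ ≈ 3.09762e-09.
By linearity: E[X] = C(196, 3)·p³ ≈ 1235780 · 3.09762e-09 ≈ 0.004.
Since α = 3/2 > 1, p = c/n^{3/2} = o(1/n) is below the triangle threshold p ~ 1/n. Asymptotically E[X] ~ (c³/6)·n^{3(1−α)} = (4³/6)·n^{-1.5} → 0, so by Markov's inequality G has no triangles w.h.p.

E[X] ≈ 0.004; in regime p = Θ(1/n^{3/2}) E[X] tends to 0 (below the triangle threshold p ~ 1/n).


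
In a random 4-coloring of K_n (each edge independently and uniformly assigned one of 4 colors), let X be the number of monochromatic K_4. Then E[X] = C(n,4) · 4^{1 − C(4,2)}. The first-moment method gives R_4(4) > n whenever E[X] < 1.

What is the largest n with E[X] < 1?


We need C(n, 4) · 4^{1 − 6} < 1, i.e. C(n, 4) < 4^{6 − 1} = 1024.
Check values of n near the boundary:
  n = 9: C(9, 4) = 126; 126 < 1024? YES
  n = 10: C(10, 4) = 210; 210 < 1024? YES
  n = 11: C(11, 4) = 330; 330 < 1024? YES
  n = 12: C(12, 4) = 495; 495 < 1024? YES
  n = 13: C(13, 4) = 715; 715 < 1024? YES
  n = 14: C(14, 4) = 1001; 1001 < 1024? YES
  n = 15: C(15, 4) = 1365; 1365 < 1024? NO
  n = 16: C(16, 4) = 1820; 1820 < 1024? NO
The largest n with C(n, 4) < 1024 is n = 14 (where E[X] = 1001/1024 ≈ 0.977539). Hence R_4(4) > 14, i.e. R_4(4) ≥ 15.

Largest n = 14; hence R_4(4) > 14.


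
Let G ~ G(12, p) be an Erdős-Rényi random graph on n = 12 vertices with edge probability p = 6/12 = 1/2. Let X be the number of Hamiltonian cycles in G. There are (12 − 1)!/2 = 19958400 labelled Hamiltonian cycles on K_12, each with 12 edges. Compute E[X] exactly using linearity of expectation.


K_12 has (12 − 1)!/2 = 19958400 labelled Hamiltonian cycles.
For each such Hamiltonian cycle H, let X_H = 1 if all 12 edges of H are present in G. Then P[X_H = 1] = p^{12} = (1/2)^{12} = 1/4096.
Summing the indicators: E[X] = Σ_H E[X_H] = 19958400 · p^{12} = 19958400 · 1/4096 = 155925/32.
Numerically: E[X] ≈ 4872.66.

E[X] = 19958400 · (1/2)^{12} = 155925/32 ≈ 4872.66.


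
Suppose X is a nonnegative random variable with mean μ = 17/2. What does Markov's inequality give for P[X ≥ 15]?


μ = E[X] = 17/2, a = 15.
Markov: P[X ≥ 15] ≤ μ/a = (17/2)/15 = 17/30.
Numerically: ≈ 0.567.
(Since a = 15 > μ = 8.500, the bound 17/30 is < 1 and informative.)

P[X ≥ 15] ≤ 17/30 ≈ 0.567.


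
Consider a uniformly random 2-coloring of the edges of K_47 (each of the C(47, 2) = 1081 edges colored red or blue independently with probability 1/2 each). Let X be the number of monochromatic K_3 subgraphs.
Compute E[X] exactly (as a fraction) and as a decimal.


Let X = Σ_S X_S over the C(47, 3) = 16215 subsets S of size 3, where X_S = 1 if the K_3 on S is monochromatic.
For a fixed S, the K_3 on S has C(3, 2) = 3 edges. P[all 3 edges red] = (1/2)^3, and likewise for blue, so P[monochromatic] = 2·(1/2)^3 = 2^{1 − 3} = 1/4.
By linearity: E[X] = C(47, 3) · 2^{1 − 3} = 16215 · 1/4 = 16215/4.
Numerically: E[X] ≈ 4053.750000.

E[X] = C(47,3)·2^(1−C(3,2)) = 16215/4 ≈ 4053.750000.


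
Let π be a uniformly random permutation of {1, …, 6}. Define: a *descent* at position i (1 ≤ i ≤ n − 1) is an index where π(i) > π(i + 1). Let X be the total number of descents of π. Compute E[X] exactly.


Write X = Σ X_I over i = 1, …, 5, with X_I the indicator of one descent.
There are 5 indicators.
For each fixed i, the pair (π(i), π(i+1)) is a uniformly random ordered pair of distinct values from {1, …, 6}; by symmetry P[π(i) > π(i+1)] = 1/2.
By linearity: E[X] = 5 · (1/2) = (6 − 1) · (1/2) = 5/2 ≈ 2.500.

E[X] = 5/2 = 2.500.


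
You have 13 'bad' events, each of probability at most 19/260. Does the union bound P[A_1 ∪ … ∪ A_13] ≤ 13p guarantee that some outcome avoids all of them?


Union bound: P[∪_{i=1}^{13} A_i] ≤ Σ_i P[A_i] ≤ 13·p = 13·(19/260) = 19/20.
Numerically: 19/20 ≈ 0.950.
Is 19/20 < 1? YES.
Since P[∪ A_i] ≤ 19/20 < 1, the complement has P[∩ A_i^c] ≥ 1 − 19/20 = 1/20 > 0, so some outcome avoids every A_i.

13·p = 19/20 ≈ 0.950; existence CERTIFIED by the union bound.


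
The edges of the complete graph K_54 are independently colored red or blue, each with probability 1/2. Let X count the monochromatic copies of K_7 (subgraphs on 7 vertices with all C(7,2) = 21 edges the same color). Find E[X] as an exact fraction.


Let X = Σ_S X_S over the C(54, 7) = 177100560 subsets S of size 7, where X_S = 1 if the K_7 on S is monochromatic.
For a fixed S, the K_7 on S has C(7, 2) = 21 edges. P[all 21 edges red] = (1/2)^21, and likewise for blue, so P[monochromatic] = 2·(1/2)^21 = 2^{1 − 21} = 1/1048576.
By linearity: E[X] = C(54, 7) · 2^{1 − 21} = 177100560 · 1/1048576 = 11068785/65536.
Numerically: E[X] ≈ 168.89626.

E[X] = C(54,7)·2^(1−C(7,2)) = 11068785/65536 ≈ 168.89626.


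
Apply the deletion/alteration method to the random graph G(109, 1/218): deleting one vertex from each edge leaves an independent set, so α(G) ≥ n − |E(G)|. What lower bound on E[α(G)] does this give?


E[|E(G)|] = C(109, 2)·p = 5886 · (1/218) = 27.
E[α(G)] ≥ n − E[|E(G)|] = 109 − 27 = 82.
Numerically: ≈ 82.00000.
(This is only a lower bound; the true E[α(G)] may be larger.)

E[α(G)] ≥ 82 ≈ 82.00000.


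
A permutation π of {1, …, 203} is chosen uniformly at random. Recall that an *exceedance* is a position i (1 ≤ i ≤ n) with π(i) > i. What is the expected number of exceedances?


Write X = Σ_{i=1}^{203} X_i, where X_i = 1_{π(i) > i}.
For each fixed i, π(i) is uniform over {1, …, 203} (marginal of a uniform permutation), so P[π(i) > i] = (n − i)/n. Summing: Σ_{i=1}^{203} (n − i)/n = (0 + 1 + … + 202)/203 = 203(203 − 1)/(2·203) = (203 − 1)/2.
Hence E[X] = Σ_{i=1}^{203} (203 − i)/203 = 101 ≈ 101.00000.

E[X] = 101 = 101.00000.


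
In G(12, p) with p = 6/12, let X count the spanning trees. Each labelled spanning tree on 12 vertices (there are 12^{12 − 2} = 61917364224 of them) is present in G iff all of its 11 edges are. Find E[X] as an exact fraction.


K_12 has 12^{12 − 2} = 61917364224 labelled spanning trees.
For each such spanning tree H, let X_H = 1 if all 11 edges of H are present in G. Then P[X_H = 1] = p^{11} = (1/2)^{11} = 1/2048.
By linearity of expectation: E[X] = Σ_H E[X_H] = 61917364224 · p^{11} = 61917364224 · 1/2048 = 30233088.
Numerically: E[X] ≈ 3.02331e+07.

E[X] = 61917364224 · (1/2)^{11} = 30233088 ≈ 3.02331e+07.


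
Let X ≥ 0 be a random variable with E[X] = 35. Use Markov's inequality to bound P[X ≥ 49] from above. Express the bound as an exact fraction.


μ = E[X] = 35, a = 49.
Markov: P[X ≥ 49] ≤ μ/a = (35)/49 = 5/7.
Numerically: ≈ 0.714.
(Since a = 49 > μ = 35.000, the bound 5/7 is < 1 and informative.)

P[X ≥ 49] ≤ 5/7 ≈ 0.714.


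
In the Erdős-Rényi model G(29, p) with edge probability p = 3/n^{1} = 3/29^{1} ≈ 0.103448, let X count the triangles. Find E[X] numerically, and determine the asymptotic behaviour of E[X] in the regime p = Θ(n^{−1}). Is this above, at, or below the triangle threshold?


Number of potential triangles: C(29, 3) = 3654.
Each occurs with probability p³ ≈ (0.103448)³ ≈ 1.10705646e-03.
By linearity: E[X] = C(29, 3)·p³ ≈ 3654 · 1.10705646e-03 ≈ 4.045184.
Here α = 1, so p = 3/n is exactly at the triangle threshold p ~ 1/n. Asymptotically E[X] → c³/6 = 3³/6 = 9/2 ≈ 4.500000, a bounded constant. In this regime the triangle count is asymptotically Poisson(c³/6).

E[X] ≈ 4.045184; in regime p = Θ(1/n^{1}) E[X] stays bounded (at the triangle threshold p ~ 1/n).


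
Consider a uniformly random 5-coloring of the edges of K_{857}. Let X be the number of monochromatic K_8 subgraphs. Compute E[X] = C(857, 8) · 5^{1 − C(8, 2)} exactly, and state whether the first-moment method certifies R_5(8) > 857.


E[X] = C(857, 8) · 5^{1 − 28} = 6983854138365964575 · 5^{−27} = 6983854138365964575/7450580596923828125.
As a reduced fraction: E[X] = 279354165534638583/298023223876953125 ≈ 0.937.
Is E[X] < 1? YES.
Since E[X] < 1, there exists a 5-coloring of K_{857} with no monochromatic K_8; hence R_5(8) > 857.

E[X] = 279354165534638583/298023223876953125 ≈ 0.937; E[X] < 1, so R_5(8) > 857.


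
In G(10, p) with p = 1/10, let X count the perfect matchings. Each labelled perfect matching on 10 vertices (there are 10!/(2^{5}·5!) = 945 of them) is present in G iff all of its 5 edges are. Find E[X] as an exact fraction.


K_10 has 10!/(2^{5}·5!) = 945 labelled perfect matchings.
For each such perfect matching H, let X_H = 1 if all 5 edges of H are present in G. Then P[X_H = 1] = p^{5} = (1/10)^{5} = 1/100000.
By linearity of expectation: E[X] = Σ_H E[X_H] = 945 · p^{5} = 945 · 1/100000 = 189/20000.
Numerically: E[X] ≈ 0.00945.

E[X] = 945 · (1/10)^{5} = 189/20000 ≈ 0.00945.


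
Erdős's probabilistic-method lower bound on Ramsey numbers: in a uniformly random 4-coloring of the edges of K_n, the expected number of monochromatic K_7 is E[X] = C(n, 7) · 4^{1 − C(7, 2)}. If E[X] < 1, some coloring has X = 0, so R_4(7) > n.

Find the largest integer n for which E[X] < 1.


We need C(n, 7) · 4^{1 − 21} < 1, i.e. C(n, 7) < 4^{21 − 1} = 1099511627776.
Check values of n near the boundary:
  n = 175: C(175, 7) = 883208107275; 883208107275 < 1099511627776? YES
  n = 176: C(176, 7) = 919790691600; 919790691600 < 1099511627776? YES
  n = 177: C(177, 7) = 957664425960; 957664425960 < 1099511627776? YES
  n = 178: C(178, 7) = 996867063280; 996867063280 < 1099511627776? YES
  n = 179: C(179, 7) = 1037437234460; 1037437234460 < 1099511627776? YES
  n = 180: C(180, 7) = 1079414463600; 1079414463600 < 1099511627776? YES
  n = 181: C(181, 7) = 1122839183400; 1122839183400 < 1099511627776? NO
  n = 182: C(182, 7) = 1167752750736; 1167752750736 < 1099511627776? NO
The largest n with C(n, 7) < 1099511627776 is n = 180 (where E[X] = 67463403975/68719476736 ≈ 0.982). Hence R_4(7) > 180, i.e. R_4(7) ≥ 181.

Largest n = 180; hence R_4(7) > 180.


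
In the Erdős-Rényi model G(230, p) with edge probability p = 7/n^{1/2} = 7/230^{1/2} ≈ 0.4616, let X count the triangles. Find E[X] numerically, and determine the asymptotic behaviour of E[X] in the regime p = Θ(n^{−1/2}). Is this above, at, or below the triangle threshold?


Number of potential triangles: C(230, 3) = 2001460.
Each occurs with probability p³ ≈ (0.4616)³ ≈ 9.833370e-02.
By linearity: E[X] = C(230, 3)·p³ ≈ 2001460 · 9.833370e-02 ≈ 196810.9606.
Since α = 1/2 < 1, p = c/n^{1/2} ≫ 1/n is above the triangle threshold p ~ 1/n. Asymptotically E[X] ~ (c³/6)·n^{3(1−α)} = (7³/6)·n^{1.5} → ∞; triangles are abundant w.h.p.

E[X] ≈ 196810.9606; in regime p = Θ(1/n^{1/2}) E[X] diverges (above the triangle threshold p ~ 1/n).


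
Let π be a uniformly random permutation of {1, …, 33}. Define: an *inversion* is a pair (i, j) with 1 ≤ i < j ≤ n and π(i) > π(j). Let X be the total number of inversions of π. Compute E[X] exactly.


Write X = Σ X_I over the C(33, 2) = 528 pairs i < j, with X_I the indicator of one inversion.
There are 528 indicators.
For each fixed pair i < j, the values π(i) and π(j) are two distinct elements of {1, …, 33} in uniformly random order; by symmetry P[π(i) > π(j)] = 1/2.
By linearity: E[X] = 528 · (1/2) = C(33, 2) · (1/2) = 528/2 = 264 ≈ 264.000000.

E[X] = 264 = 264.000000.


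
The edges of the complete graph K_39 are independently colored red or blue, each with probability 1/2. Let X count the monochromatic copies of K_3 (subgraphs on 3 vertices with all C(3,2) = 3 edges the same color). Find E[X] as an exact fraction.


Let X = Σ_S X_S over the C(39, 3) = 9139 subsets S of size 3, where X_S = 1 if the K_3 on S is monochromatic.
For a fixed S, the K_3 on S has C(3, 2) = 3 edges. P[all 3 edges red] = (1/2)^3, and likewise for blue, so P[monochromatic] = 2·(1/2)^3 = 2^{1 − 3} = 1/4.
By linearity of expectation: E[X] = C(39, 3) · 2^{1 − 3} = 9139 · 1/4 = 9139/4.
Numerically: E[X] ≈ 2284.7500.

E[X] = C(39,3)·2^(1−C(3,2)) = 9139/4 ≈ 2284.7500.


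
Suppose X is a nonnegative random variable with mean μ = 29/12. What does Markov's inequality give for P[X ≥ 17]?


μ = E[X] = 29/12, a = 17.
Markov: P[X ≥ 17] ≤ μ/a = (29/12)/17 = 29/204.
Numerically: ≈ 0.14216.
(Since a = 17 > μ = 2.41667, the bound 29/204 is < 1 and informative.)

P[X ≥ 17] ≤ 29/204 ≈ 0.14216.


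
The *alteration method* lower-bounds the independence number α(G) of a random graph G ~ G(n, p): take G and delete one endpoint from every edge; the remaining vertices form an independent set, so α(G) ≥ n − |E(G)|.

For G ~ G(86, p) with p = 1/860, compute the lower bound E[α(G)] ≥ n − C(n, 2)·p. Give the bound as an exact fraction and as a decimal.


E[|E(G)|] = C(86, 2)·p = 3655 · (1/860) = 17/4.
E[α(G)] ≥ n − E[|E(G)|] = 86 − 17/4 = 327/4.
Numerically: ≈ 81.750000.
(This is only a lower bound; the true E[α(G)] may be larger.)

E[α(G)] ≥ 327/4 ≈ 81.750000.


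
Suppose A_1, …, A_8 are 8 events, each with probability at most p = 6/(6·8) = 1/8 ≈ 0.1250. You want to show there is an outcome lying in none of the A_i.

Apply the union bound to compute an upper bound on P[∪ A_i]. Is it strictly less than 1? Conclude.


Union bound: P[∪_{i=1}^{8} A_i] ≤ Σ_i P[A_i] ≤ 8·p = 8·(1/8) = 1.
Numerically: 1 ≈ 1.0000.
Is 1 < 1? NO.
Since the bound 1 is ≥ 1, the union bound is uninformative here; it does NOT by itself certify existence.

8·p = 1 ≈ 1.0000; existence NOT certified by the union bound.


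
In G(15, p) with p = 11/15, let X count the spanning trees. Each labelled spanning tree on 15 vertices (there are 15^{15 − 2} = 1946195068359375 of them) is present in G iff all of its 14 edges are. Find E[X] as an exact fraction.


K_15 has 15^{15 − 2} = 1946195068359375 labelled spanning trees.
For each such spanning tree H, let X_H = 1 if all 14 edges of H are present in G. Then P[X_H = 1] = p^{14} = (11/15)^{14} = 379749833583241/29192926025390625.
Summing the indicators: E[X] = Σ_H E[X_H] = 1946195068359375 · p^{14} = 1946195068359375 · 379749833583241/29192926025390625 = 379749833583241/15.
Numerically: E[X] ≈ 2.5317e+13.

E[X] = 1946195068359375 · (11/15)^{14} = 379749833583241/15 ≈ 2.5317e+13.


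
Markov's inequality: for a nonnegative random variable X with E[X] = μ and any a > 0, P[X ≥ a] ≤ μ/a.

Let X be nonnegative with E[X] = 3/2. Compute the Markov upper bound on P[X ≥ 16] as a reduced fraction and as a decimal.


μ = E[X] = 3/2, a = 16.
Markov: P[X ≥ 16] ≤ μ/a = (3/2)/16 = 3/32.
Numerically: ≈ 0.094.
(Since a = 16 > μ = 1.500, the bound 3/32 is < 1 and informative.)

P[X ≥ 16] ≤ 3/32 ≈ 0.094.


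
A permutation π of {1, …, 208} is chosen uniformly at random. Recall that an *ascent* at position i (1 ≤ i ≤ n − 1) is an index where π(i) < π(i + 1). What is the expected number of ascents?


Write X = Σ X_I over i = 1, …, 207, with X_I the indicator of one ascent.
There are 207 indicators.
For each fixed i, the pair (π(i), π(i+1)) is a uniformly random ordered pair of distinct values from {1, …, 208}; by symmetry P[π(i) < π(i+1)] = 1/2.
By linearity: E[X] = 207 · (1/2) = (208 − 1) · (1/2) = 207/2 ≈ 103.50000.

E[X] = 207/2 = 103.50000.


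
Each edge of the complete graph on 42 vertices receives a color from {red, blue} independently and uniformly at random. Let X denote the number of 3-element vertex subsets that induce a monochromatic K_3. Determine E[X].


Let X = Σ_S X_S over the C(42, 3) = 11480 subsets S of size 3, where X_S = 1 if the K_3 on S is monochromatic.
For a fixed S, the K_3 on S has C(3, 2) = 3 edges. P[all 3 edges red] = (1/2)^3, and likewise for blue, so P[monochromatic] = 2·(1/2)^3 = 2^{1 − 3} = 1/4.
Summing: E[X] = C(42, 3) · 2^{1 − 3} = 11480 · 1/4 = 2870.
Numerically: E[X] ≈ 2870.000000.

E[X] = C(42,3)·2^(1−C(3,2)) = 2870 ≈ 2870.000000.


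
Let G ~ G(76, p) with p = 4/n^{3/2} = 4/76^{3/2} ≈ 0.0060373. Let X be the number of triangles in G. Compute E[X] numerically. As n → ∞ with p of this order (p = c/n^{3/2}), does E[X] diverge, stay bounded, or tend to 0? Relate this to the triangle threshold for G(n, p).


Number of potential triangles: C(76, 3) = 70300.
Each occurs with probability p³ ≈ (0.0060373)³ ≈ 2.2004870e-07.
By linearity: E[X] = C(76, 3)·p³ ≈ 70300 · 2.2004870e-07 ≈ 0.01547.
Since α = 3/2 > 1, p = c/n^{3/2} = o(1/n) is below the triangle threshold p ~ 1/n. Asymptotically E[X] ~ (c³/6)·n^{3(1−α)} = (4³/6)·n^{-1.5} → 0, so by Markov's inequality G has no triangles w.h.p.

E[X] ≈ 0.01547; in regime p = Θ(1/n^{3/2}) E[X] tends to 0 (below the triangle threshold p ~ 1/n).


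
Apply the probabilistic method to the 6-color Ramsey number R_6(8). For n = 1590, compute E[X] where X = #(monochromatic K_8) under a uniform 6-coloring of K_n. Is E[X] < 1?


E[X] = C(1590, 8) · 6^{1 − 28} = 995397314198933813310 · 6^{−27} = 995397314198933813310/1023490369077469249536.
As a reduced fraction: E[X] = 55299850788829656295/56860576059859402752 ≈ 0.9725517.
Is E[X] < 1? YES.
Since E[X] < 1, there exists a 6-coloring of K_{1590} with no monochromatic K_8; hence R_6(8) > 1590.

E[X] = 55299850788829656295/56860576059859402752 ≈ 0.9725517; E[X] < 1, so R_6(8) > 1590.


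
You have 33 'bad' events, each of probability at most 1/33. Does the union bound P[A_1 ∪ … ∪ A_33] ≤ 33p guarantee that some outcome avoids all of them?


Union bound: P[∪_{i=1}^{33} A_i] ≤ Σ_i P[A_i] ≤ 33·p = 33·(1/33) = 1.
Numerically: 1 ≈ 1.000000.
Is 1 < 1? NO.
Since the bound 1 is ≥ 1, the union bound is uninformative here; it does NOT by itself certify existence.

33·p = 1 ≈ 1.000000; existence NOT certified by the union bound.


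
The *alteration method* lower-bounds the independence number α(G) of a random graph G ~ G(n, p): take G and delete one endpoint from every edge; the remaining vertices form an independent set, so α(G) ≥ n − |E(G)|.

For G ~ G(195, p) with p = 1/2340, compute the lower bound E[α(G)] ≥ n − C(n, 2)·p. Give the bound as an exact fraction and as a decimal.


E[|E(G)|] = C(195, 2)·p = 18915 · (1/2340) = 97/12.
E[α(G)] ≥ n − E[|E(G)|] = 195 − 97/12 = 2243/12.
Numerically: ≈ 186.9167.
(This is only a lower bound; the true E[α(G)] may be larger.)

E[α(G)] ≥ 2243/12 ≈ 186.9167.


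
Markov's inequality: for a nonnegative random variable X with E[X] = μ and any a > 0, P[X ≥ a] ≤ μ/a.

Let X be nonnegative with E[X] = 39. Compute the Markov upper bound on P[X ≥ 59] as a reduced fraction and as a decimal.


μ = E[X] = 39, a = 59.
Markov: P[X ≥ 59] ≤ μ/a = (39)/59 = 39/59.
Numerically: ≈ 0.66102.
(Since a = 59 > μ = 39.00000, the bound 39/59 is < 1 and informative.)

P[X ≥ 59] ≤ 39/59 ≈ 0.66102.


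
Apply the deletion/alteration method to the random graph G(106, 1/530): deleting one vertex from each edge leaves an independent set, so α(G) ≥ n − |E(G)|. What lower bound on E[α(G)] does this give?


E[|E(G)|] = C(106, 2)·p = 5565 · (1/530) = 21/2.
E[α(G)] ≥ n − E[|E(G)|] = 106 − 21/2 = 191/2.
Numerically: ≈ 95.5000.
(This is only a lower bound; the true E[α(G)] may be larger.)

E[α(G)] ≥ 191/2 ≈ 95.5000.


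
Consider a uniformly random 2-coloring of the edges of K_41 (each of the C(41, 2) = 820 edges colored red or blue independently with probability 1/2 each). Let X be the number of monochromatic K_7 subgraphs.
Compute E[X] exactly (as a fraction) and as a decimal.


Let X = Σ_S X_S over the C(41, 7) = 22481940 subsets S of size 7, where X_S = 1 if the K_7 on S is monochromatic.
For a fixed S, the K_7 on S has C(7, 2) = 21 edges. P[all 21 edges red] = (1/2)^21, and likewise for blue, so P[monochromatic] = 2·(1/2)^21 = 2^{1 − 21} = 1/1048576.
By linearity of expectation: E[X] = C(41, 7) · 2^{1 − 21} = 22481940 · 1/1048576 = 5620485/262144.
Numerically: E[X] ≈ 21.440.

E[X] = C(41,7)·2^(1−C(7,2)) = 5620485/262144 ≈ 21.440.


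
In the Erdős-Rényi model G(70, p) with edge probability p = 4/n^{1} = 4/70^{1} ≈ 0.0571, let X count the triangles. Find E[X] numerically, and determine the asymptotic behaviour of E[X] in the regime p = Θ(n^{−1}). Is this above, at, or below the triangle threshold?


Number of potential triangles: C(70, 3) = 54740.
Each occurs with probability p³ ≈ (0.0571)³ ≈ 1.86589e-04.
By linearity: E[X] = C(70, 3)·p³ ≈ 54740 · 1.86589e-04 ≈ 10.214.
Here α = 1, so p = 4/n is exactly at the triangle threshold p ~ 1/n. Asymptotically E[X] → c³/6 = 4³/6 = 32/3 ≈ 10.667, a bounded constant. In this regime the triangle count is asymptotically Poisson(c³/6).

E[X] ≈ 10.214; in regime p = Θ(1/n^{1}) E[X] stays bounded (at the triangle threshold p ~ 1/n).


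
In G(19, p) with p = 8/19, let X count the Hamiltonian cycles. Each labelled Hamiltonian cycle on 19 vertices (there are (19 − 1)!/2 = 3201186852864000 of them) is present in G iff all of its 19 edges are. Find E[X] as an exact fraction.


K_19 has (19 − 1)!/2 = 3201186852864000 labelled Hamiltonian cycles.
For each such Hamiltonian cycle H, let X_H = 1 if all 19 edges of H are present in G. Then P[X_H = 1] = p^{19} = (8/19)^{19} = 144115188075855872/1978419655660313589123979.
By linearity of expectation: E[X] = Σ_H E[X_H] = 3201186852864000 · p^{19} = 3201186852864000 · 144115188075855872/1978419655660313589123979 = 461339645366452518590934417408000/1978419655660313589123979.
Numerically: E[X] ≈ 2.33e+08.

E[X] = 3201186852864000 · (8/19)^{19} = 461339645366452518590934417408000/1978419655660313589123979 ≈ 2.33e+08.


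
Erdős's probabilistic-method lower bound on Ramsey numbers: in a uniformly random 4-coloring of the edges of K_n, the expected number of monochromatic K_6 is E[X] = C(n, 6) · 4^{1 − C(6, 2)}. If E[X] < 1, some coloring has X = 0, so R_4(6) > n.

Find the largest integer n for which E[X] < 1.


We need C(n, 6) · 4^{1 − 15} < 1, i.e. C(n, 6) < 4^{15 − 1} = 268435456.
Check values of n near the boundary:
  n = 77: C(77, 6) = 237093780; 237093780 < 268435456? YES
  n = 78: C(78, 6) = 256851595; 256851595 < 268435456? YES
  n = 79: C(79, 6) = 277962685; 277962685 < 268435456? NO
The largest n with C(n, 6) < 268435456 is n = 78 (where E[X] = 256851595/268435456 ≈ 0.9568468). Hence R_4(6) > 78, i.e. R_4(6) ≥ 79.

Largest n = 78; hence R_4(6) > 78.


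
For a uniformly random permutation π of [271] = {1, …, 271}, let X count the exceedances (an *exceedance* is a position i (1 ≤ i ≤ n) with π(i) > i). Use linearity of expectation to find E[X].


Write X = Σ_{i=1}^{271} X_i, where X_i = 1_{π(i) > i}.
For each fixed i, π(i) is uniform over {1, …, 271} (marginal of a uniform permutation), so P[π(i) > i] = (n − i)/n. Summing: Σ_{i=1}^{271} (n − i)/n = (0 + 1 + … + 270)/271 = 271(271 − 1)/(2·271) = (271 − 1)/2.
Hence E[X] = Σ_{i=1}^{271} (271 − i)/271 = 135 ≈ 135.0000.

E[X] = 135 = 135.0000.


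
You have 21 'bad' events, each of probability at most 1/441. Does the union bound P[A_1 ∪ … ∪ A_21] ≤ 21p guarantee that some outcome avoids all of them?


Union bound: P[∪_{i=1}^{21} A_i] ≤ Σ_i P[A_i] ≤ 21·p = 21·(1/441) = 1/21.
Numerically: 1/21 ≈ 0.0476.
Is 1/21 < 1? YES.
Since P[∪ A_i] ≤ 1/21 < 1, the complement has P[∩ A_i^c] ≥ 1 − 1/21 = 20/21 > 0, so some outcome avoids every A_i.

21·p = 1/21 ≈ 0.0476; existence CERTIFIED by the union bound.


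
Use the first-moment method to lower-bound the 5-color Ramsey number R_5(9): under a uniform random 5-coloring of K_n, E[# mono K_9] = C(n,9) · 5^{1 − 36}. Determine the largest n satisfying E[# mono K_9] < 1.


We need C(n, 9) · 5^{1 − 36} < 1, i.e. C(n, 9) < 5^{36 − 1} = 2910383045673370361328125.
Check values of n near the boundary:
  n = 2165: C(2165, 9) = 2832220612024886803272630; 2832220612024886803272630 < 2910383045673370361328125? YES
  n = 2166: C(2166, 9) = 2844037944203015677277940; 2844037944203015677277940 < 2910383045673370361328125? YES
  n = 2167: C(2167, 9) = 2855899084841489792706810; 2855899084841489792706810 < 2910383045673370361328125? YES
  n = 2168: C(2168, 9) = 2867804175977929537095120; 2867804175977929537095120 < 2910383045673370361328125? YES
  n = 2169: C(2169, 9) = 2879753360044504243499683; 2879753360044504243499683 < 2910383045673370361328125? YES
  n = 2170: C(2170, 9) = 2891746779868845075610510; 2891746779868845075610510 < 2910383045673370361328125? YES
  n = 2171: C(2171, 9) = 2903784578674959601827205; 2903784578674959601827205 < 2910383045673370361328125? YES
  n = 2172: C(2172, 9) = 2915866900084148060642020; 2915866900084148060642020 < 2910383045673370361328125? NO
  n = 2173: C(2173, 9) = 2927993888115921319674265; 2927993888115921319674265 < 2910383045673370361328125? NO
The largest n with C(n, 9) < 2910383045673370361328125 is n = 2171 (where E[X] = 580756915734991920365441/582076609134674072265625 ≈ 0.9977). Hence R_5(9) > 2171, i.e. R_5(9) ≥ 2172.

Largest n = 2171; hence R_5(9) > 2171.


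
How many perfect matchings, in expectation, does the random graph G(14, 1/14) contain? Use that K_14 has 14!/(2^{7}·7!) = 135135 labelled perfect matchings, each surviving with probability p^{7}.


K_14 has 14!/(2^{7}·7!) = 135135 labelled perfect matchings.
For each such perfect matching H, let X_H = 1 if all 7 edges of H are present in G. Then P[X_H = 1] = p^{7} = (1/14)^{7} = 1/105413504.
By linearity: E[X] = Σ_H E[X_H] = 135135 · p^{7} = 135135 · 1/105413504 = 19305/15059072.
Numerically: E[X] ≈ 0.00128.

E[X] = 135135 · (1/14)^{7} = 19305/15059072 ≈ 0.00128.


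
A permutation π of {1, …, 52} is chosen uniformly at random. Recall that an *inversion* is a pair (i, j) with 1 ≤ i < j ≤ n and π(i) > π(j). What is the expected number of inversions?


Write X = Σ X_I over the C(52, 2) = 1326 pairs i < j, with X_I the indicator of one inversion.
There are 1326 indicators.
For each fixed pair i < j, the values π(i) and π(j) are two distinct elements of {1, …, 52} in uniformly random order; by symmetry P[π(i) > π(j)] = 1/2.
By linearity: E[X] = 1326 · (1/2) = C(52, 2) · (1/2) = 1326/2 = 663 ≈ 663.0000.

E[X] = 663 = 663.0000.


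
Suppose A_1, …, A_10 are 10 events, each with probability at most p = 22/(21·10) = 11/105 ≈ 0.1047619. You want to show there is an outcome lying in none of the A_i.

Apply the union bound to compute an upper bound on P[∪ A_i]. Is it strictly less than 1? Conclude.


Union bound: P[∪_{i=1}^{10} A_i] ≤ Σ_i P[A_i] ≤ 10·p = 10·(11/105) = 22/21.
Numerically: 22/21 ≈ 1.0476190.
Is 22/21 < 1? NO.
Since the bound 22/21 is ≥ 1, the union bound is uninformative here; it does NOT by itself certify existence.

10·p = 22/21 ≈ 1.0476190; existence NOT certified by the union bound.


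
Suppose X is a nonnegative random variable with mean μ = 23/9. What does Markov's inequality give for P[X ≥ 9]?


μ = E[X] = 23/9, a = 9.
Markov: P[X ≥ 9] ≤ μ/a = (23/9)/9 = 23/81.
Numerically: ≈ 0.28395.
(Since a = 9 > μ = 2.55556, the bound 23/81 is < 1 and informative.)

P[X ≥ 9] ≤ 23/81 ≈ 0.28395.


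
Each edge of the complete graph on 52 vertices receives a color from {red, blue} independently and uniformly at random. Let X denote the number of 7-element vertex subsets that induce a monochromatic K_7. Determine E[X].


Let X = Σ_S X_S over the C(52, 7) = 133784560 subsets S of size 7, where X_S = 1 if the K_7 on S is monochromatic.
For a fixed S, the K_7 on S has C(7, 2) = 21 edges. P[all 21 edges red] = (1/2)^21, and likewise for blue, so P[monochromatic] = 2·(1/2)^21 = 2^{1 − 21} = 1/1048576.
Summing: E[X] = C(52, 7) · 2^{1 − 21} = 133784560 · 1/1048576 = 8361535/65536.
Numerically: E[X] ≈ 127.587.

E[X] = C(52,7)·2^(1−C(7,2)) = 8361535/65536 ≈ 127.587.


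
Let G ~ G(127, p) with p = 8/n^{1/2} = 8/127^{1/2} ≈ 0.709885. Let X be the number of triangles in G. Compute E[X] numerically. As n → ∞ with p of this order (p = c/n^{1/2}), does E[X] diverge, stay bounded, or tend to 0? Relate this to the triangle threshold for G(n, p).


Number of potential triangles: C(127, 3) = 333375.
Each occurs with probability p³ ≈ (0.709885)³ ≈ 3.57737427e-01.
By linearity: E[X] = C(127, 3)·p³ ≈ 333375 · 3.57737427e-01 ≈ 119260.714866.
Since α = 1/2 < 1, p = c/n^{1/2} ≫ 1/n is above the triangle threshold p ~ 1/n. Asymptotically E[X] ~ (c³/6)·n^{3(1−α)} = (8³/6)·n^{1.5} → ∞; triangles are abundant w.h.p.

E[X] ≈ 119260.714866; in regime p = Θ(1/n^{1/2}) E[X] diverges (above the triangle threshold p ~ 1/n).


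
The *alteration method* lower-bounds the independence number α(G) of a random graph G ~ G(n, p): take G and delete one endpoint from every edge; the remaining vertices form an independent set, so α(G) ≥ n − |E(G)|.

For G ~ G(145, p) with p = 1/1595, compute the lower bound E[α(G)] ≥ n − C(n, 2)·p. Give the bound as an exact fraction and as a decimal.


E[|E(G)|] = C(145, 2)·p = 10440 · (1/1595) = 72/11.
E[α(G)] ≥ n − E[|E(G)|] = 145 − 72/11 = 1523/11.
Numerically: ≈ 138.454545.
(This is only a lower bound; the true E[α(G)] may be larger.)

E[α(G)] ≥ 1523/11 ≈ 138.454545.


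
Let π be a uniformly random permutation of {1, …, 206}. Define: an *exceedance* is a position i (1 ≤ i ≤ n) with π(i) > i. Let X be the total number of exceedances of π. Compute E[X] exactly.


Write X = Σ_{i=1}^{206} X_i, where X_i = 1_{π(i) > i}.
For each fixed i, π(i) is uniform over {1, …, 206} (marginal of a uniform permutation), so P[π(i) > i] = (n − i)/n. Summing: Σ_{i=1}^{206} (n − i)/n = (0 + 1 + … + 205)/206 = 206(206 − 1)/(2·206) = (206 − 1)/2.
Hence E[X] = Σ_{i=1}^{206} (206 − i)/206 = 205/2 ≈ 102.500000.

E[X] = 205/2 = 102.500000.


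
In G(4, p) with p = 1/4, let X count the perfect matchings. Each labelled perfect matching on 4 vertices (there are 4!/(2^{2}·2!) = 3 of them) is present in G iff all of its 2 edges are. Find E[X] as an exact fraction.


K_4 has 4!/(2^{2}·2!) = 3 labelled perfect matchings.
For each such perfect matching H, let X_H = 1 if all 2 edges of H are present in G. Then P[X_H = 1] = p^{2} = (1/4)^{2} = 1/16.
By linearity: E[X] = Σ_H E[X_H] = 3 · p^{2} = 3 · 1/16 = 3/16.
Numerically: E[X] ≈ 0.1875.

E[X] = 3 · (1/4)^{2} = 3/16 ≈ 0.1875.


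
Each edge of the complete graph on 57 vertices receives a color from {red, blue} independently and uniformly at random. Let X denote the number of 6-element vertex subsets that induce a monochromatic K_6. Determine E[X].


Let X = Σ_S X_S over the C(57, 6) = 36288252 subsets S of size 6, where X_S = 1 if the K_6 on S is monochromatic.
For a fixed S, the K_6 on S has C(6, 2) = 15 edges. P[all 15 edges red] = (1/2)^15, and likewise for blue, so P[monochromatic] = 2·(1/2)^15 = 2^{1 − 15} = 1/16384.
By linearity of expectation: E[X] = C(57, 6) · 2^{1 − 15} = 36288252 · 1/16384 = 9072063/4096.
Numerically: E[X] ≈ 2214.8591.

E[X] = C(57,6)·2^(1−C(6,2)) = 9072063/4096 ≈ 2214.8591.


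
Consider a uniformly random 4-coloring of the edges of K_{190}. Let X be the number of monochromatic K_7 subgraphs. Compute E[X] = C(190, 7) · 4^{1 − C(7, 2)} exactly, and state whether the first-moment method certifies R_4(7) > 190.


E[X] = C(190, 7) · 4^{1 − 21} = 1585940245560 · 4^{−20} = 1585940245560/1099511627776.
As a reduced fraction: E[X] = 198242530695/137438953472 ≈ 1.442404.
Is E[X] < 1? NO.
Since E[X] ≥ 1, the first-moment bound is inconclusive at n = 190; it does NOT by itself certify R_4(7) > 190.

E[X] = 198242530695/137438953472 ≈ 1.442404; E[X] ≥ 1; first-moment method inconclusive here.


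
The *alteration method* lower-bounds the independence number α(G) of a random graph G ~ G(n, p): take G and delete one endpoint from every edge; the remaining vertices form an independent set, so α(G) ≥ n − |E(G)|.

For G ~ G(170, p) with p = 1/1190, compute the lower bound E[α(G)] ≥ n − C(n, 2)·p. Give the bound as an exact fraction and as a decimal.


E[|E(G)|] = C(170, 2)·p = 14365 · (1/1190) = 169/14.
E[α(G)] ≥ n − E[|E(G)|] = 170 − 169/14 = 2211/14.
Numerically: ≈ 157.9286.
(This is only a lower bound; the true E[α(G)] may be larger.)

E[α(G)] ≥ 2211/14 ≈ 157.9286.


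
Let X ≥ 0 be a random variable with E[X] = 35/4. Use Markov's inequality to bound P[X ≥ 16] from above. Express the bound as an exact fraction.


μ = E[X] = 35/4, a = 16.
Markov: P[X ≥ 16] ≤ μ/a = (35/4)/16 = 35/64.
Numerically: ≈ 0.5469.
(Since a = 16 > μ = 8.7500, the bound 35/64 is < 1 and informative.)

P[X ≥ 16] ≤ 35/64 ≈ 0.5469.


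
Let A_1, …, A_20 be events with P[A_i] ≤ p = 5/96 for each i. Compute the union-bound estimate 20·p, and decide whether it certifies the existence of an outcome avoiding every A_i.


Union bound: P[∪_{i=1}^{20} A_i] ≤ Σ_i P[A_i] ≤ 20·p = 20·(5/96) = 25/24.
Numerically: 25/24 ≈ 1.0417.
Is 25/24 < 1? NO.
Since the bound 25/24 is ≥ 1, the union bound is uninformative here; it does NOT by itself certify existence.

20·p = 25/24 ≈ 1.0417; existence NOT certified by the union bound.
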